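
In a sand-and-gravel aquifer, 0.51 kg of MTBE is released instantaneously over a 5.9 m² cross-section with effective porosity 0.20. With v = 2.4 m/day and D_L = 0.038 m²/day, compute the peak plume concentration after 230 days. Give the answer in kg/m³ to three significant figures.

0.0412 kg/m³

The peak of an instantaneous 1D plume sits at x = vt; there the Gaussian factor is 1 and C_max = M/(n_e·A·√(4πDt)), where n_e·A is the pore area the mass is dissolved in.
√(4πDt) = √(4π × 0.038 × 230) = 10.48 m, so C_max = 0.51/(0.20 × 5.9 × 10.48) = 0.0412 kg/m³.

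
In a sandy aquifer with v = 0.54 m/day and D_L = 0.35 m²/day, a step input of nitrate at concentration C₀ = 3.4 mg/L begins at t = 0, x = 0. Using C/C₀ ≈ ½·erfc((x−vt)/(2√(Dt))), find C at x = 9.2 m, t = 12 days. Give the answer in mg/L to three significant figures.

For a continuous step input, C/C₀ ≈ ½·erfc((x−vt)/(2√(Dt))).
vt = 0.54 × 12 = 6.48 m and 2√(Dt) = 2√(0.35 × 12) = 4.099 m.
Argument (x−vt)/(2√(Dt)) = (9.2 − 6.48)/4.099 = 0.6636; ½·erfc(0.6636) = 0.1740.
C = 3.4 × 0.1740 = 0.592 mg/L.

0.592 mg/L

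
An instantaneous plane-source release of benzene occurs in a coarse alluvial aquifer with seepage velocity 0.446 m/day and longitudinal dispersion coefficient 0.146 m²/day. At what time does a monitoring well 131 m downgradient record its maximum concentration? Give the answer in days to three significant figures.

293 days

For the 1D instantaneous-source solution, setting ∂C/∂t = 0 at fixed x gives v²t² + 2Dt − x² = 0, so t = (√(D² + v²x²) − D)/v².
√(D² + v²x²) = √(0.146² + 0.446² × 131²) = 58.43; v² = 0.198916.
t = (58.43 − 0.146)/0.198916 = 293 days (vs. the pure-advection estimate x/v = 294 d).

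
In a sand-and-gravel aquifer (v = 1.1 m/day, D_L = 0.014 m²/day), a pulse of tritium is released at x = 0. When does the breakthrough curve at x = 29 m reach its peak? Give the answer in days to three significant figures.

For the 1D instantaneous-source solution, setting ∂C/∂t = 0 at fixed x gives v²t² + 2Dt − x² = 0, so t = (√(D² + v²x²) − D)/v².
√(D² + v²x²) = √(0.014² + 1.1² × 29²) = 31.90; v² = 1.21.
t = (31.90 − 0.014)/1.21 = 26.4 days (vs. the pure-advection estimate x/v = 26.4 d).

26.4 days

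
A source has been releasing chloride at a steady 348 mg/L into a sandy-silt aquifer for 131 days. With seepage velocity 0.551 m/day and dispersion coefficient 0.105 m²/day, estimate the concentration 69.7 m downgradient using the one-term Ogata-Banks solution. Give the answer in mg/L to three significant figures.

For a continuous step input, C/C₀ ≈ ½·erfc((x−vt)/(2√(Dt))).
vt = 0.551 × 131 = 72.181 m and 2√(Dt) = 2√(0.105 × 131) = 7.418 m.
Argument (x−vt)/(2√(Dt)) = (69.7 − 72.181)/7.418 = -0.3345; ½·erfc(-0.3345) = 0.6819.
C = 348 × 0.6819 = 237 mg/L.

237 mg/L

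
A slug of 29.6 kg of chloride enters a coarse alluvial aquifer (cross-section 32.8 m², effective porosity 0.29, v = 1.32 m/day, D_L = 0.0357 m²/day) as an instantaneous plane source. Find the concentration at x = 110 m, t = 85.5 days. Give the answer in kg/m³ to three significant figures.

0.257 kg/m³

For an instantaneous plane source, C(x,t) = M/(n_e·A·√(4πDt)) · exp(−(x−vt)²/(4Dt)), with n_e·A the pore (flow) area.
Plume center vt = 1.32 × 85.5 = 112.86 m, so the well at 110 m is 2.86 m upgradient of the peak.
√(4πDt) = 6.193 m, giving peak height M/(n_e·A·√(4πDt)) = 29.6/(0.29 × 32.8 × 6.193) = 0.5025 kg/m³.
(x−vt)²/(4Dt) = (-2.86)²/(4 × 0.0357 × 85.5) = 0.6699; exp(−0.6699) = 0.5118.
C = 0.5025 × 0.5118 = 0.257 kg/m³.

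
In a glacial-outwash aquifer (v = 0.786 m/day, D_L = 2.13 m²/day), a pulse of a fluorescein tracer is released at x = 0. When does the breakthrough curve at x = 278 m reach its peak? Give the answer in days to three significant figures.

350 days

For the 1D instantaneous-source solution, setting ∂C/∂t = 0 at fixed x gives v²t² + 2Dt − x² = 0, so t = (√(D² + v²x²) − D)/v².
√(D² + v²x²) = √(2.13² + 0.786² × 278²) = 218.5; v² = 0.617796.
t = (218.5 − 2.13)/0.617796 = 350 days (vs. the pure-advection estimate x/v = 354 d).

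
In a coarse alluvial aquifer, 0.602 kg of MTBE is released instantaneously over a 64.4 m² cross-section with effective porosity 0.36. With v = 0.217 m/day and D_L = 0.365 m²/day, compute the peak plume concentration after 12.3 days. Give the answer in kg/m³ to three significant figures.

The peak of an instantaneous 1D plume sits at x = vt; there the Gaussian factor is 1 and C_max = M/(n_e·A·√(4πDt)), where n_e·A is the pore area the mass is dissolved in.
√(4πDt) = √(4π × 0.365 × 12.3) = 7.511 m, so C_max = 0.602/(0.36 × 64.4 × 7.511) = 0.00346 kg/m³.

0.00346 kg/m³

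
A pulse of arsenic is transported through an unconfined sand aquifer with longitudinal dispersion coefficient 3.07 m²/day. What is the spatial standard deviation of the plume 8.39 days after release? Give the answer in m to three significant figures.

7.18 m

Dispersive spreading gives a Gaussian with σ² = 2Dt; advection only shifts the center.
σ = √(2 × 3.07 × 8.39) = 7.18 m.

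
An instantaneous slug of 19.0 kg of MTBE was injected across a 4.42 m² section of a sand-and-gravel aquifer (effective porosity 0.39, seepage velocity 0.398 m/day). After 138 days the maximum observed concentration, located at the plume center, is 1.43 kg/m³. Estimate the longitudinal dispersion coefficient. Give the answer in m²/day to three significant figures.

At the plume center C_max = M/(n_e·A·√(4πDt)), so D = M²/(4πt·(n_e·A·C_max)²).
n_e·A·C_max = 0.39 × 4.42 × 1.43 = 2.465 kg/m.
D = 19.0²/(4π × 138 × 2.465²) = 0.0343 m²/day.

0.0343 m²/day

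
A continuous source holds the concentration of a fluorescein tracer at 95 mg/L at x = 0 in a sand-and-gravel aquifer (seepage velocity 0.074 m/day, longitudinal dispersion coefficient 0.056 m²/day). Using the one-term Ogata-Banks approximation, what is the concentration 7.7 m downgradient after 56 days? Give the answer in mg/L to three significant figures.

7.39 mg/L

For a continuous step input, C/C₀ ≈ ½·erfc((x−vt)/(2√(Dt))).
vt = 0.074 × 56 = 4.144 m and 2√(Dt) = 2√(0.056 × 56) = 3.542 m.
Argument (x−vt)/(2√(Dt)) = (7.7 − 4.144)/3.542 = 1.004; ½·erfc(1.004) = 0.07782.
C = 95 × 0.07782 = 7.39 mg/L.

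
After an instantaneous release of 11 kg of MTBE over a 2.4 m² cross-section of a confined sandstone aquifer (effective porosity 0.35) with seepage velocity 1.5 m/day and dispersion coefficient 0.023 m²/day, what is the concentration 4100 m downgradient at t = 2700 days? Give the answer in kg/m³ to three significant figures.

For an instantaneous plane source, C(x,t) = M/(n_e·A·√(4πDt)) · exp(−(x−vt)²/(4Dt)), with n_e·A the pore (flow) area.
Plume center vt = 1.5 × 2700 = 4050 m, so the well at 4100 m is 50 m downgradient of the peak.
√(4πDt) = 27.94 m, giving peak height M/(n_e·A·√(4πDt)) = 11/(0.35 × 2.4 × 27.94) = 0.4687 kg/m³.
(x−vt)²/(4Dt) = (50)²/(4 × 0.023 × 2700) = 10.06; exp(−10.06) = 4.276e-05.
C = 0.4687 × 4.276e-05 = 2.00e-05 kg/m³.

2.00e-05 kg/m³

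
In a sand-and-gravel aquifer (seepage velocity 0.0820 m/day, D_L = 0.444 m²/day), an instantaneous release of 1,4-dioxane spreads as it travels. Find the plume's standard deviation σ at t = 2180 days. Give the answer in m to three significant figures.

Dispersive spreading gives a Gaussian with σ² = 2Dt; advection only shifts the center.
σ = √(2 × 0.444 × 2180) = 44.0 m.

44.0 m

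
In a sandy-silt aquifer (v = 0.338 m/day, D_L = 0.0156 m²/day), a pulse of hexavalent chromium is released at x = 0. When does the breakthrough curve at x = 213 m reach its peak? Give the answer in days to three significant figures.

For the 1D instantaneous-source solution, setting ∂C/∂t = 0 at fixed x gives v²t² + 2Dt − x² = 0, so t = (√(D² + v²x²) − D)/v².
√(D² + v²x²) = √(0.0156² + 0.338² × 213²) = 71.99; v² = 0.114244.
t = (71.99 − 0.0156)/0.114244 = 630 days (vs. the pure-advection estimate x/v = 630 d).

630 days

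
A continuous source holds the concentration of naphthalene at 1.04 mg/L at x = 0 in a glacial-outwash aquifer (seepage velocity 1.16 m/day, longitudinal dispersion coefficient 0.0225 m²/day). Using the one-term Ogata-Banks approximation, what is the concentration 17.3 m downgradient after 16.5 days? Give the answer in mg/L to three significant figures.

For a continuous step input, C/C₀ ≈ ½·erfc((x−vt)/(2√(Dt))).
vt = 1.16 × 16.5 = 19.14 m and 2√(Dt) = 2√(0.0225 × 16.5) = 1.219 m.
Argument (x−vt)/(2√(Dt)) = (17.3 − 19.14)/1.219 = -1.509; ½·erfc(-1.509) = 0.9836.
C = 1.04 × 0.9836 = 1.02 mg/L.

1.02 mg/L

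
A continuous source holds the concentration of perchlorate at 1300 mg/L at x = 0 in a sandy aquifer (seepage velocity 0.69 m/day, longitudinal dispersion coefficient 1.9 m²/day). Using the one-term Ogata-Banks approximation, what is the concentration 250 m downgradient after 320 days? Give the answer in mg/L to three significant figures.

262 mg/L

For a continuous step input, C/C₀ ≈ ½·erfc((x−vt)/(2√(Dt))).
vt = 0.69 × 320 = 220.8 m and 2√(Dt) = 2√(1.9 × 320) = 49.32 m.
Argument (x−vt)/(2√(Dt)) = (250 − 220.8)/49.32 = 0.5921; ½·erfc(0.5921) = 0.2012.
C = 1300 × 0.2012 = 262 mg/L.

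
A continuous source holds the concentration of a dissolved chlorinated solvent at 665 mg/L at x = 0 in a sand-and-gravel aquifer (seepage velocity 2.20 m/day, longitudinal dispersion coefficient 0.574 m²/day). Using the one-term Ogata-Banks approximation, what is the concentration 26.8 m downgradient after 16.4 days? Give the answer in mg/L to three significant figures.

654 mg/L

For a continuous step input, C/C₀ ≈ ½·erfc((x−vt)/(2√(Dt))).
vt = 2.20 × 16.4 = 36.08 m and 2√(Dt) = 2√(0.574 × 16.4) = 6.136 m.
Argument (x−vt)/(2√(Dt)) = (26.8 − 36.08)/6.136 = -1.512; ½·erfc(-1.512) = 0.9838.
C = 665 × 0.9838 = 654 mg/L.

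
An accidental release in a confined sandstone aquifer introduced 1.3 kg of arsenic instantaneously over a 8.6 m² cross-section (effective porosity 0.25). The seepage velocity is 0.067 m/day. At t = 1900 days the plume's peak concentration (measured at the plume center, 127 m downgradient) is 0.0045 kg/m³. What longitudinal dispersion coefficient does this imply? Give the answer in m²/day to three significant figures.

0.756 m²/day

At the plume center C_max = M/(n_e·A·√(4πDt)), so D = M²/(4πt·(n_e·A·C_max)²).
n_e·A·C_max = 0.25 × 8.6 × 0.0045 = 0.009675 kg/m.
D = 1.3²/(4π × 1900 × 0.009675²) = 0.756 m²/day.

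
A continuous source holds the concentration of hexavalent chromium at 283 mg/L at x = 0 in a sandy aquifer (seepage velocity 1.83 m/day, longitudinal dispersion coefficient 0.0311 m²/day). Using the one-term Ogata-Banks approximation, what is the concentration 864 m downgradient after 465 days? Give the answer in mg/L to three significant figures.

For a continuous step input, C/C₀ ≈ ½·erfc((x−vt)/(2√(Dt))).
vt = 1.83 × 465 = 850.95 m and 2√(Dt) = 2√(0.0311 × 465) = 7.606 m.
Argument (x−vt)/(2√(Dt)) = (864 − 850.95)/7.606 = 1.716; ½·erfc(1.716) = 0.007617.
C = 283 × 0.007617 = 2.16 mg/L.

2.16 mg/L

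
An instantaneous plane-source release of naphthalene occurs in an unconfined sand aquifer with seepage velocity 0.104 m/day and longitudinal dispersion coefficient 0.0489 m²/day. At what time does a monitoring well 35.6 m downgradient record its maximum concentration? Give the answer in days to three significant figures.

For the 1D instantaneous-source solution, setting ∂C/∂t = 0 at fixed x gives v²t² + 2Dt − x² = 0, so t = (√(D² + v²x²) − D)/v².
√(D² + v²x²) = √(0.0489² + 0.104² × 35.6²) = 3.703; v² = 0.010816.
t = (3.703 − 0.0489)/0.010816 = 338 days (vs. the pure-advection estimate x/v = 342 d).

338 days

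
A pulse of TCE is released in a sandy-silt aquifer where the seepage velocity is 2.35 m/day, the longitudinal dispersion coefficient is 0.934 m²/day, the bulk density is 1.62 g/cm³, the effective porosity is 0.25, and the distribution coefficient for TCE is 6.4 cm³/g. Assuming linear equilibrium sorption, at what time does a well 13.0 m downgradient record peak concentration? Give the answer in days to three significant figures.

228 days

Retardation factor R = 1 + ρ_b·K_d/n = 1 + 1.62 × 6.4/0.25 = 42.47.
Sorption retards both mechanisms: v_R = v/R = 0.05533 m/day, D_R = D/R = 0.02199 m²/day.
Peak time from v_R²t² + 2D_R t − x² = 0: t = (√(D_R² + v_R²x²) − D_R)/v_R².
√(D_R² + v_R²x²) = √(0.02199² + 0.05533² × 13.0²) = 0.7196; v_R² = 0.003061.
t = (0.7196 − 0.02199)/0.003061 = 228 days.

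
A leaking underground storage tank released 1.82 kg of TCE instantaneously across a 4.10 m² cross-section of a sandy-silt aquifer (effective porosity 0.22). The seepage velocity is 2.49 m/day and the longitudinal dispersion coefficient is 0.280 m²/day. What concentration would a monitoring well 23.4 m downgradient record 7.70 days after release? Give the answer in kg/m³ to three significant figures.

For an instantaneous plane source, C(x,t) = M/(n_e·A·√(4πDt)) · exp(−(x−vt)²/(4Dt)), with n_e·A the pore (flow) area.
Plume center vt = 2.49 × 7.70 = 19.173 m, so the well at 23.4 m is 4.227 m downgradient of the peak.
√(4πDt) = 5.205 m, giving peak height M/(n_e·A·√(4πDt)) = 1.82/(0.22 × 4.10 × 5.205) = 0.3877 kg/m³.
(x−vt)²/(4Dt) = (4.227)²/(4 × 0.280 × 7.70) = 2.072; exp(−2.072) = 0.1259.
C = 0.3877 × 0.1259 = 0.0488 kg/m³.

0.0488 kg/m³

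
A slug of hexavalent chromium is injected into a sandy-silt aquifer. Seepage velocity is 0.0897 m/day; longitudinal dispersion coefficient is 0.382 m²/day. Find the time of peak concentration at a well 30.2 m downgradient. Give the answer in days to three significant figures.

For the 1D instantaneous-source solution, setting ∂C/∂t = 0 at fixed x gives v²t² + 2Dt − x² = 0, so t = (√(D² + v²x²) − D)/v².
√(D² + v²x²) = √(0.382² + 0.0897² × 30.2²) = 2.736; v² = 0.00804609.
t = (2.736 − 0.382)/0.00804609 = 293 days (vs. the pure-advection estimate x/v = 337 d).

293 days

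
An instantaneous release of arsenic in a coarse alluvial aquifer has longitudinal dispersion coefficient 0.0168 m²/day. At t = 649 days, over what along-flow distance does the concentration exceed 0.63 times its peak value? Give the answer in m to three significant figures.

The plume is Gaussian with σ = √(2Dt) = √(2 × 0.0168 × 649) = 4.670 m.
C/C_peak = exp(−Δx²/(2σ²)) = 0.63 ⇒ Δx = σ·√(−2 ln 0.63) = 4.670 × 0.9613 = 4.489 m.
Width = 2Δx = 8.98 m.

8.98 m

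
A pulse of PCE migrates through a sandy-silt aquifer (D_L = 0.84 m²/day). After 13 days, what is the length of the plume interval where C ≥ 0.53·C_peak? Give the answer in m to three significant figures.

10.5 m

The plume is Gaussian with σ = √(2Dt) = √(2 × 0.84 × 13) = 4.673 m.
C/C_peak = exp(−Δx²/(2σ²)) = 0.53 ⇒ Δx = σ·√(−2 ln 0.53) = 4.673 × 1.127 = 5.266 m.
Width = 2Δx = 10.5 m.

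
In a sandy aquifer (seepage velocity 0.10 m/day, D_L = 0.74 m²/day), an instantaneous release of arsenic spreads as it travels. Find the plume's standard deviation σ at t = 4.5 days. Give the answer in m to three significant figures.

2.58 m

Dispersive spreading gives a Gaussian with σ² = 2Dt; advection only shifts the center.
σ = √(2 × 0.74 × 4.5) = 2.58 m.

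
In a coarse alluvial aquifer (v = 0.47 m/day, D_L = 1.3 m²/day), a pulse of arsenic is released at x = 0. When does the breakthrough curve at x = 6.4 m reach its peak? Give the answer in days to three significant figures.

For the 1D instantaneous-source solution, setting ∂C/∂t = 0 at fixed x gives v²t² + 2Dt − x² = 0, so t = (√(D² + v²x²) − D)/v².
√(D² + v²x²) = √(1.3² + 0.47² × 6.4²) = 3.277; v² = 0.2209.
t = (3.277 − 1.3)/0.2209 = 8.95 days (vs. the pure-advection estimate x/v = 13.6 d).

8.95 days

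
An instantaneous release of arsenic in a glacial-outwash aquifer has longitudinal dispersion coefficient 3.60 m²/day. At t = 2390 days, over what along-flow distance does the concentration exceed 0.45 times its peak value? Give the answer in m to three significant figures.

332 m

The plume is Gaussian with σ = √(2Dt) = √(2 × 3.60 × 2390) = 131.2 m.
C/C_peak = exp(−Δx²/(2σ²)) = 0.45 ⇒ Δx = σ·√(−2 ln 0.45) = 131.2 × 1.264 = 165.8 m.
Width = 2Δx = 332 m.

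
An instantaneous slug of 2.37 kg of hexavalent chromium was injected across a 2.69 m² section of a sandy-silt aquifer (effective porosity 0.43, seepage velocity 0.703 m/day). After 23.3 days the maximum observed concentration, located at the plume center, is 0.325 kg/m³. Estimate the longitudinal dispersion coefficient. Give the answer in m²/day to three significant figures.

At the plume center C_max = M/(n_e·A·√(4πDt)), so D = M²/(4πt·(n_e·A·C_max)²).
n_e·A·C_max = 0.43 × 2.69 × 0.325 = 0.3759 kg/m.
D = 2.37²/(4π × 23.3 × 0.3759²) = 0.136 m²/day.

0.136 m²/day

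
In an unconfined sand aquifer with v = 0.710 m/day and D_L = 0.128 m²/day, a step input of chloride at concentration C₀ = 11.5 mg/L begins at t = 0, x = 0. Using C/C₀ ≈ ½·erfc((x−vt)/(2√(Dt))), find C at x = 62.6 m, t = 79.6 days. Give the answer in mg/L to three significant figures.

For a continuous step input, C/C₀ ≈ ½·erfc((x−vt)/(2√(Dt))).
vt = 0.710 × 79.6 = 56.516 m and 2√(Dt) = 2√(0.128 × 79.6) = 6.384 m.
Argument (x−vt)/(2√(Dt)) = (62.6 − 56.516)/6.384 = 0.9530; ½·erfc(0.9530) = 0.08887.
C = 11.5 × 0.08887 = 1.02 mg/L.

1.02 mg/L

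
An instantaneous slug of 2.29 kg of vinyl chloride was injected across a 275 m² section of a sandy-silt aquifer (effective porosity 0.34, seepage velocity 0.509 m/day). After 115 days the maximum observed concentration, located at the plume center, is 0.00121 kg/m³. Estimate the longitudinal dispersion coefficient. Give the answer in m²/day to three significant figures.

At the plume center C_max = M/(n_e·A·√(4πDt)), so D = M²/(4πt·(n_e·A·C_max)²).
n_e·A·C_max = 0.34 × 275 × 0.00121 = 0.1131 kg/m.
D = 2.29²/(4π × 115 × 0.1131²) = 0.284 m²/day.

0.284 m²/day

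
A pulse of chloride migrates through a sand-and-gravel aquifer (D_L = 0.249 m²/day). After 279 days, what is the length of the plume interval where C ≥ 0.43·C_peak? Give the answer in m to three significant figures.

The plume is Gaussian with σ = √(2Dt) = √(2 × 0.249 × 279) = 11.79 m.
C/C_peak = exp(−Δx²/(2σ²)) = 0.43 ⇒ Δx = σ·√(−2 ln 0.43) = 11.79 × 1.299 = 15.32 m.
Width = 2Δx = 30.6 m.

30.6 m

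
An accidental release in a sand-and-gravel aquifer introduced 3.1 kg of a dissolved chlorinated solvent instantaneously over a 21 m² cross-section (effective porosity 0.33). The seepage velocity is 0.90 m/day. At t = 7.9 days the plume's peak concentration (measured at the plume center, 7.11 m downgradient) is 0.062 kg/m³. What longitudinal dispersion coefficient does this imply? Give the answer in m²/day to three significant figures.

At the plume center C_max = M/(n_e·A·√(4πDt)), so D = M²/(4πt·(n_e·A·C_max)²).
n_e·A·C_max = 0.33 × 21 × 0.062 = 0.4297 kg/m.
D = 3.1²/(4π × 7.9 × 0.4297²) = 0.524 m²/day.

0.524 m²/day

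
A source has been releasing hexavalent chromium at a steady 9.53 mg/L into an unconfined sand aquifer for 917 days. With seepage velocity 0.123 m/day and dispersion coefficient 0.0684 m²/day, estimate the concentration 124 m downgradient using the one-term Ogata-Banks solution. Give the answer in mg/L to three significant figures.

For a continuous step input, C/C₀ ≈ ½·erfc((x−vt)/(2√(Dt))).
vt = 0.123 × 917 = 112.791 m and 2√(Dt) = 2√(0.0684 × 917) = 15.84 m.
Argument (x−vt)/(2√(Dt)) = (124 − 112.791)/15.84 = 0.7076; ½·erfc(0.7076) = 0.1585.
C = 9.53 × 0.1585 = 1.51 mg/L.

1.51 mg/L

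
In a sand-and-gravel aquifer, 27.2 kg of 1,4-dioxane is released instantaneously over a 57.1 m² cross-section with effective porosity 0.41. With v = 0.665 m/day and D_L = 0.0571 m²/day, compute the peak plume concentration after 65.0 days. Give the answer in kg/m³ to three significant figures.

0.170 kg/m³

The peak of an instantaneous 1D plume sits at x = vt; there the Gaussian factor is 1 and C_max = M/(n_e·A·√(4πDt)), where n_e·A is the pore area the mass is dissolved in.
√(4πDt) = √(4π × 0.0571 × 65.0) = 6.829 m, so C_max = 27.2/(0.41 × 57.1 × 6.829) = 0.170 kg/m³.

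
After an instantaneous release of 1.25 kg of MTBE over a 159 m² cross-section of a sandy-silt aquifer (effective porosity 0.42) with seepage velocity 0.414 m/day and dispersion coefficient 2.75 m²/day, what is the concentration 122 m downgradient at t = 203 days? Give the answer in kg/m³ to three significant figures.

0.000117 kg/m³

For an instantaneous plane source, C(x,t) = M/(n_e·A·√(4πDt)) · exp(−(x−vt)²/(4Dt)), with n_e·A the pore (flow) area.
Plume center vt = 0.414 × 203 = 84.042 m, so the well at 122 m is 37.958 m downgradient of the peak.
√(4πDt) = 83.76 m, giving peak height M/(n_e·A·√(4πDt)) = 1.25/(0.42 × 159 × 83.76) = 0.0002235 kg/m³.
(x−vt)²/(4Dt) = (37.958)²/(4 × 2.75 × 203) = 0.6452; exp(−0.6452) = 0.5246.
C = 0.0002235 × 0.5246 = 0.000117 kg/m³.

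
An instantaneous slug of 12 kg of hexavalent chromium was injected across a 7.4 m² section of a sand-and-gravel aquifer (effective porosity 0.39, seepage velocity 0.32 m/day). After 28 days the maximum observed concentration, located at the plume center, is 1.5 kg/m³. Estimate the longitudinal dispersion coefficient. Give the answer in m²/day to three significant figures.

0.0218 m²/day

At the plume center C_max = M/(n_e·A·√(4πDt)), so D = M²/(4πt·(n_e·A·C_max)²).
n_e·A·C_max = 0.39 × 7.4 × 1.5 = 4.329 kg/m.
D = 12²/(4π × 28 × 4.329²) = 0.0218 m²/day.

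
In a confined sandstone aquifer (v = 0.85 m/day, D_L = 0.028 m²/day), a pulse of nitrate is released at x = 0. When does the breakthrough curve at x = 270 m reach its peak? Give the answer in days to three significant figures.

For the 1D instantaneous-source solution, setting ∂C/∂t = 0 at fixed x gives v²t² + 2Dt − x² = 0, so t = (√(D² + v²x²) − D)/v².
√(D² + v²x²) = √(0.028² + 0.85² × 270²) = 229.5; v² = 0.7225.
t = (229.5 − 0.028)/0.7225 = 318 days (vs. the pure-advection estimate x/v = 318 d).

318 days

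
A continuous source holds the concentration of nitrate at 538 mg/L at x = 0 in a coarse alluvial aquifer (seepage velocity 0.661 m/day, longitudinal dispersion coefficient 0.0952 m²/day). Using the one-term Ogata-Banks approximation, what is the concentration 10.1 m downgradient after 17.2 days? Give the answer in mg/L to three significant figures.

For a continuous step input, C/C₀ ≈ ½·erfc((x−vt)/(2√(Dt))).
vt = 0.661 × 17.2 = 11.3692 m and 2√(Dt) = 2√(0.0952 × 17.2) = 2.559 m.
Argument (x−vt)/(2√(Dt)) = (10.1 − 11.3692)/2.559 = -0.4960; ½·erfc(-0.4960) = 0.7585.
C = 538 × 0.7585 = 408 mg/L.

408 mg/L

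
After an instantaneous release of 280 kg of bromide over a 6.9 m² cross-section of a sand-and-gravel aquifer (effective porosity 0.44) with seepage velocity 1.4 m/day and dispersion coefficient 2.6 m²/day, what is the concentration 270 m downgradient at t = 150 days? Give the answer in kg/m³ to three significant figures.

0.131 kg/m³

For an instantaneous plane source, C(x,t) = M/(n_e·A·√(4πDt)) · exp(−(x−vt)²/(4Dt)), with n_e·A the pore (flow) area.
Plume center vt = 1.4 × 150 = 210 m, so the well at 270 m is 60 m downgradient of the peak.
√(4πDt) = 70.01 m, giving peak height M/(n_e·A·√(4πDt)) = 280/(0.44 × 6.9 × 70.01) = 1.317 kg/m³.
(x−vt)²/(4Dt) = (60)²/(4 × 2.6 × 150) = 2.308; exp(−2.308) = 0.09946.
C = 1.317 × 0.09946 = 0.131 kg/m³.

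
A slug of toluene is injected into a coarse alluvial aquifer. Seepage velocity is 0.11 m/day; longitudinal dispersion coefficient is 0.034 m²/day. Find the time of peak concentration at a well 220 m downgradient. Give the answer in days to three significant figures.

For the 1D instantaneous-source solution, setting ∂C/∂t = 0 at fixed x gives v²t² + 2Dt − x² = 0, so t = (√(D² + v²x²) − D)/v².
√(D² + v²x²) = √(0.034² + 0.11² × 220²) = 24.20; v² = 0.0121.
t = (24.20 − 0.034)/0.0121 = 2000 days (vs. the pure-advection estimate x/v = 2000 d).

2000 days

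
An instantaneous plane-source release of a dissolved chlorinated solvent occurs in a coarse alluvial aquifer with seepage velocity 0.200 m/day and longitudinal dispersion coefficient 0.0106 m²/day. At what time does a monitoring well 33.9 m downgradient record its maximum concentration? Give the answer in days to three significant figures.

For the 1D instantaneous-source solution, setting ∂C/∂t = 0 at fixed x gives v²t² + 2Dt − x² = 0, so t = (√(D² + v²x²) − D)/v².
√(D² + v²x²) = √(0.0106² + 0.200² × 33.9²) = 6.780; v² = 0.04.
t = (6.780 − 0.0106)/0.04 = 169 days (vs. the pure-advection estimate x/v = 169 d).

169 days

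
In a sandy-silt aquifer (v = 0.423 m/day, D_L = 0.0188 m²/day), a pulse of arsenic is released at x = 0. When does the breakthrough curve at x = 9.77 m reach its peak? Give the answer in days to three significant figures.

For the 1D instantaneous-source solution, setting ∂C/∂t = 0 at fixed x gives v²t² + 2Dt − x² = 0, so t = (√(D² + v²x²) − D)/v².
√(D² + v²x²) = √(0.0188² + 0.423² × 9.77²) = 4.133; v² = 0.178929.
t = (4.133 − 0.0188)/0.178929 = 23.0 days (vs. the pure-advection estimate x/v = 23.1 d).

23.0 days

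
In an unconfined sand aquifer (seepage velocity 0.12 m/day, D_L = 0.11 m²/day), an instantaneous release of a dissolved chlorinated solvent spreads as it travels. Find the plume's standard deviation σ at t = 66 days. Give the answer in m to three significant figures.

3.81 m

Dispersive spreading gives a Gaussian with σ² = 2Dt; advection only shifts the center.
σ = √(2 × 0.11 × 66) = 3.81 m.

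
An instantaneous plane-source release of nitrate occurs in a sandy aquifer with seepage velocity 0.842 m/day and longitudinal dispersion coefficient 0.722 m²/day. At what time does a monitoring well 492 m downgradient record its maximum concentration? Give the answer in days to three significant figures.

583 days

For the 1D instantaneous-source solution, setting ∂C/∂t = 0 at fixed x gives v²t² + 2Dt − x² = 0, so t = (√(D² + v²x²) − D)/v².
√(D² + v²x²) = √(0.722² + 0.842² × 492²) = 414.3; v² = 0.708964.
t = (414.3 − 0.722)/0.708964 = 583 days (vs. the pure-advection estimate x/v = 584 d).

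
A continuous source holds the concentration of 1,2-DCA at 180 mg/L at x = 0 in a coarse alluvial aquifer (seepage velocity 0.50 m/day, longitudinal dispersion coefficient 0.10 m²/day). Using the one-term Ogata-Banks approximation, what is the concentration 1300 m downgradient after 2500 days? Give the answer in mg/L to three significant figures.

2.28 mg/L

For a continuous step input, C/C₀ ≈ ½·erfc((x−vt)/(2√(Dt))).
vt = 0.50 × 2500 = 1250 m and 2√(Dt) = 2√(0.10 × 2500) = 31.62 m.
Argument (x−vt)/(2√(Dt)) = (1300 − 1250)/31.62 = 1.581; ½·erfc(1.581) = 0.01268.
C = 180 × 0.01268 = 2.28 mg/L.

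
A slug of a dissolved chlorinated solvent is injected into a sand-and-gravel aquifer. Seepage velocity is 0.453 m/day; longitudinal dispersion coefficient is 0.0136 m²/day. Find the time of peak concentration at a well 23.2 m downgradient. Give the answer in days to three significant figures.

51.1 days

For the 1D instantaneous-source solution, setting ∂C/∂t = 0 at fixed x gives v²t² + 2Dt − x² = 0, so t = (√(D² + v²x²) − D)/v².
√(D² + v²x²) = √(0.0136² + 0.453² × 23.2²) = 10.51; v² = 0.205209.
t = (10.51 − 0.0136)/0.205209 = 51.1 days (vs. the pure-advection estimate x/v = 51.2 d).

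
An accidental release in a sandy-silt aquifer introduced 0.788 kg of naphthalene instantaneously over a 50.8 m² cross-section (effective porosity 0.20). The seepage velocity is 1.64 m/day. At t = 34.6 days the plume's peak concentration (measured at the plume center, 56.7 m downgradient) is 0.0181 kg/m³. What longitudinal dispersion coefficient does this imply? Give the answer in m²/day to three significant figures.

At the plume center C_max = M/(n_e·A·√(4πDt)), so D = M²/(4πt·(n_e·A·C_max)²).
n_e·A·C_max = 0.20 × 50.8 × 0.0181 = 0.1839 kg/m.
D = 0.788²/(4π × 34.6 × 0.1839²) = 0.0422 m²/day.

0.0422 m²/day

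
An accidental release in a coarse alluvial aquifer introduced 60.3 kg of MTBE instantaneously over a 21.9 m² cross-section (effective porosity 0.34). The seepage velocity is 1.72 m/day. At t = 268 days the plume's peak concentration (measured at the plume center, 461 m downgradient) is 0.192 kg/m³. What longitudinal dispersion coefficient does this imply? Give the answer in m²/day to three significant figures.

At the plume center C_max = M/(n_e·A·√(4πDt)), so D = M²/(4πt·(n_e·A·C_max)²).
n_e·A·C_max = 0.34 × 21.9 × 0.192 = 1.430 kg/m.
D = 60.3²/(4π × 268 × 1.430²) = 0.528 m²/day.

0.528 m²/day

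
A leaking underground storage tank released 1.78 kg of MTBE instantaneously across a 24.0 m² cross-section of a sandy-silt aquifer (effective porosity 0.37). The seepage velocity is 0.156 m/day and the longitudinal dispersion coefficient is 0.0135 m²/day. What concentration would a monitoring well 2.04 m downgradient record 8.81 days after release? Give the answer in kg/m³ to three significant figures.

0.0646 kg/m³

For an instantaneous plane source, C(x,t) = M/(n_e·A·√(4πDt)) · exp(−(x−vt)²/(4Dt)), with n_e·A the pore (flow) area.
Plume center vt = 0.156 × 8.81 = 1.37436 m, so the well at 2.04 m is 0.66564 m downgradient of the peak.
√(4πDt) = 1.223 m, giving peak height M/(n_e·A·√(4πDt)) = 1.78/(0.37 × 24.0 × 1.223) = 0.1639 kg/m³.
(x−vt)²/(4Dt) = (0.66564)²/(4 × 0.0135 × 8.81) = 0.9313; exp(−0.9313) = 0.3940.
C = 0.1639 × 0.3940 = 0.0646 kg/m³.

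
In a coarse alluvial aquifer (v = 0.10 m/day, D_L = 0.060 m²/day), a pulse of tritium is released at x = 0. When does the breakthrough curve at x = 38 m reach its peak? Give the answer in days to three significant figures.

For the 1D instantaneous-source solution, setting ∂C/∂t = 0 at fixed x gives v²t² + 2Dt − x² = 0, so t = (√(D² + v²x²) − D)/v².
√(D² + v²x²) = √(0.060² + 0.10² × 38²) = 3.800; v² = 0.01.
t = (3.800 − 0.060)/0.01 = 374 days (vs. the pure-advection estimate x/v = 380 d).

374 days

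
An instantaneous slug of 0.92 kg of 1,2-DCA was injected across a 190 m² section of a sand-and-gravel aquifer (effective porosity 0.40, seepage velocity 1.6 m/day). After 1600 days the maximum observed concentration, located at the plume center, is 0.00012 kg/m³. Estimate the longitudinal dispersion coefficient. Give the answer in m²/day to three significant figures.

At the plume center C_max = M/(n_e·A·√(4πDt)), so D = M²/(4πt·(n_e·A·C_max)²).
n_e·A·C_max = 0.40 × 190 × 0.00012 = 0.009120 kg/m.
D = 0.92²/(4π × 1600 × 0.009120²) = 0.506 m²/day.

0.506 m²/day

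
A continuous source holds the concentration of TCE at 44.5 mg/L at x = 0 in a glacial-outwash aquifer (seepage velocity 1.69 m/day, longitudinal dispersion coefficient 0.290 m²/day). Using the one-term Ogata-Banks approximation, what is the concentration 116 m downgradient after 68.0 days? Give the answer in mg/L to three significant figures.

For a continuous step input, C/C₀ ≈ ½·erfc((x−vt)/(2√(Dt))).
vt = 1.69 × 68.0 = 114.92 m and 2√(Dt) = 2√(0.290 × 68.0) = 8.881 m.
Argument (x−vt)/(2√(Dt)) = (116 − 114.92)/8.881 = 0.1216; ½·erfc(0.1216) = 0.4317.
C = 44.5 × 0.4317 = 19.2 mg/L.

19.2 mg/L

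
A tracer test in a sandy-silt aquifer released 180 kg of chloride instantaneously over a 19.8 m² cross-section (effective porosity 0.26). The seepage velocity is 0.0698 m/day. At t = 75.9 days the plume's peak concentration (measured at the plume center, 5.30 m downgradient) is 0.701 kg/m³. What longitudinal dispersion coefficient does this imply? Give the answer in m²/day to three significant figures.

2.61 m²/day

At the plume center C_max = M/(n_e·A·√(4πDt)), so D = M²/(4πt·(n_e·A·C_max)²).
n_e·A·C_max = 0.26 × 19.8 × 0.701 = 3.609 kg/m.
D = 180²/(4π × 75.9 × 3.609²) = 2.61 m²/day.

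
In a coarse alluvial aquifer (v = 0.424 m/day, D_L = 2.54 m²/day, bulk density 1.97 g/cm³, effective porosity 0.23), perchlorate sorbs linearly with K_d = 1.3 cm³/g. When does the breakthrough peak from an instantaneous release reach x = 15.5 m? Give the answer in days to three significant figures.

Retardation factor R = 1 + ρ_b·K_d/n = 1 + 1.97 × 1.3/0.23 = 12.13.
Sorption retards both mechanisms: v_R = v/R = 0.03495 m/day, D_R = D/R = 0.2094 m²/day.
Peak time from v_R²t² + 2D_R t − x² = 0: t = (√(D_R² + v_R²x²) − D_R)/v_R².
√(D_R² + v_R²x²) = √(0.2094² + 0.03495² × 15.5²) = 0.5808; v_R² = 0.001222.
t = (0.5808 − 0.2094)/0.001222 = 304 days.

304 days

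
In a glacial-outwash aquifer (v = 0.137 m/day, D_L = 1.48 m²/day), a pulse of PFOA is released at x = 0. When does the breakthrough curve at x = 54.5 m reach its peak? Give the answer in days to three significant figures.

For the 1D instantaneous-source solution, setting ∂C/∂t = 0 at fixed x gives v²t² + 2Dt − x² = 0, so t = (√(D² + v²x²) − D)/v².
√(D² + v²x²) = √(1.48² + 0.137² × 54.5²) = 7.612; v² = 0.018769.
t = (7.612 − 1.48)/0.018769 = 327 days (vs. the pure-advection estimate x/v = 398 d).

327 days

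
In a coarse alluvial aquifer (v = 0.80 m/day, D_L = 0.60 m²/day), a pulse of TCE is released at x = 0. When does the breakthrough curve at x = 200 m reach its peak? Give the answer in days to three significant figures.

For the 1D instantaneous-source solution, setting ∂C/∂t = 0 at fixed x gives v²t² + 2Dt − x² = 0, so t = (√(D² + v²x²) − D)/v².
√(D² + v²x²) = √(0.60² + 0.80² × 200²) = 160.0; v² = 0.64.
t = (160.0 − 0.60)/0.64 = 249 days (vs. the pure-advection estimate x/v = 250 d).

249 days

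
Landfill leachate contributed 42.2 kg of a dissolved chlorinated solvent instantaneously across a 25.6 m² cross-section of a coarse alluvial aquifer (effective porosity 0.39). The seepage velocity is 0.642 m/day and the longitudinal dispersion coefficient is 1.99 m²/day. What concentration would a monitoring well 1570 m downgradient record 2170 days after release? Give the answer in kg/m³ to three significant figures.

0.00297 kg/m³

For an instantaneous plane source, C(x,t) = M/(n_e·A·√(4πDt)) · exp(−(x−vt)²/(4Dt)), with n_e·A the pore (flow) area.
Plume center vt = 0.642 × 2170 = 1393.14 m, so the well at 1570 m is 176.86 m downgradient of the peak.
√(4πDt) = 232.9 m, giving peak height M/(n_e·A·√(4πDt)) = 42.2/(0.39 × 25.6 × 232.9) = 0.01815 kg/m³.
(x−vt)²/(4Dt) = (176.86)²/(4 × 1.99 × 2170) = 1.811; exp(−1.811) = 0.1635.
C = 0.01815 × 0.1635 = 0.00297 kg/m³.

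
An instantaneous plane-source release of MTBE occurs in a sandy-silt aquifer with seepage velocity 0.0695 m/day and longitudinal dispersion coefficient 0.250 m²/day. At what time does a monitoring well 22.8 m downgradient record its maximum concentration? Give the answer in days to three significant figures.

280 days

For the 1D instantaneous-source solution, setting ∂C/∂t = 0 at fixed x gives v²t² + 2Dt − x² = 0, so t = (√(D² + v²x²) − D)/v².
√(D² + v²x²) = √(0.250² + 0.0695² × 22.8²) = 1.604; v² = 0.00483025.
t = (1.604 − 0.250)/0.00483025 = 280 days (vs. the pure-advection estimate x/v = 328 d).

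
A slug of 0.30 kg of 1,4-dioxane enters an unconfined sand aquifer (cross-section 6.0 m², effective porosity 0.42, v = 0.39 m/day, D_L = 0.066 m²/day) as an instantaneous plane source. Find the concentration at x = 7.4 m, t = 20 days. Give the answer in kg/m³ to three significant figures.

For an instantaneous plane source, C(x,t) = M/(n_e·A·√(4πDt)) · exp(−(x−vt)²/(4Dt)), with n_e·A the pore (flow) area.
Plume center vt = 0.39 × 20 = 7.8 m, so the well at 7.4 m is 0.4 m upgradient of the peak.
√(4πDt) = 4.073 m, giving peak height M/(n_e·A·√(4πDt)) = 0.30/(0.42 × 6.0 × 4.073) = 0.02923 kg/m³.
(x−vt)²/(4Dt) = (-0.4)²/(4 × 0.066 × 20) = 0.03030; exp(−0.03030) = 0.9702.
C = 0.02923 × 0.9702 = 0.0284 kg/m³.

0.0284 kg/m³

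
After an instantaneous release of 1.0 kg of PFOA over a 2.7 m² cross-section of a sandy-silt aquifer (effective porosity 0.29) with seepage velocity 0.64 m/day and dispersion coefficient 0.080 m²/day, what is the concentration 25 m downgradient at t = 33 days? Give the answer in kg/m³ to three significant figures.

0.0533 kg/m³

For an instantaneous plane source, C(x,t) = M/(n_e·A·√(4πDt)) · exp(−(x−vt)²/(4Dt)), with n_e·A the pore (flow) area.
Plume center vt = 0.64 × 33 = 21.12 m, so the well at 25 m is 3.88 m downgradient of the peak.
√(4πDt) = 5.760 m, giving peak height M/(n_e·A·√(4πDt)) = 1.0/(0.29 × 2.7 × 5.760) = 0.2217 kg/m³.
(x−vt)²/(4Dt) = (3.88)²/(4 × 0.080 × 33) = 1.426; exp(−1.426) = 0.2403.
C = 0.2217 × 0.2403 = 0.0533 kg/m³.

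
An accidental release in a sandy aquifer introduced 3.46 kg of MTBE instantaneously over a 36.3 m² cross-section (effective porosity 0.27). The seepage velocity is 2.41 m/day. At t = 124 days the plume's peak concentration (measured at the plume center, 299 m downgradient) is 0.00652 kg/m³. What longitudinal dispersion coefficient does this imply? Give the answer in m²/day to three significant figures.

At the plume center C_max = M/(n_e·A·√(4πDt)), so D = M²/(4πt·(n_e·A·C_max)²).
n_e·A·C_max = 0.27 × 36.3 × 0.00652 = 0.06390 kg/m.
D = 3.46²/(4π × 124 × 0.06390²) = 1.88 m²/day.

1.88 m²/day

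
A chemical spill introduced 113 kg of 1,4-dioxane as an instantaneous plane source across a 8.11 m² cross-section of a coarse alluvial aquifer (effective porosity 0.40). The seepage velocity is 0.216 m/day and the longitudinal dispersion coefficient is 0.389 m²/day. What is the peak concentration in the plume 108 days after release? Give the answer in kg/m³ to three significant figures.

1.52 kg/m³

The peak of an instantaneous 1D plume sits at x = vt; there the Gaussian factor is 1 and C_max = M/(n_e·A·√(4πDt)), where n_e·A is the pore area the mass is dissolved in.
√(4πDt) = √(4π × 0.389 × 108) = 22.98 m, so C_max = 113/(0.40 × 8.11 × 22.98) = 1.52 kg/m³.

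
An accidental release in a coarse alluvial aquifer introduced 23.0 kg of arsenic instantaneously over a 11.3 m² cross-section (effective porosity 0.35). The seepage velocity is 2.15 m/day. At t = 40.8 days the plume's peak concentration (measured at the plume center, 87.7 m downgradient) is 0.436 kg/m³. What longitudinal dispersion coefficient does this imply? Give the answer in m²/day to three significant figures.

0.347 m²/day

At the plume center C_max = M/(n_e·A·√(4πDt)), so D = M²/(4πt·(n_e·A·C_max)²).
n_e·A·C_max = 0.35 × 11.3 × 0.436 = 1.724 kg/m.
D = 23.0²/(4π × 40.8 × 1.724²) = 0.347 m²/day.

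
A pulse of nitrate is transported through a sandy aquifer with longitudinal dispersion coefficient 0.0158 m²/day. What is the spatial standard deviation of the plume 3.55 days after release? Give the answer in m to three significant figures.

0.335 m

Dispersive spreading gives a Gaussian with σ² = 2Dt; advection only shifts the center.
σ = √(2 × 0.0158 × 3.55) = 0.335 m.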